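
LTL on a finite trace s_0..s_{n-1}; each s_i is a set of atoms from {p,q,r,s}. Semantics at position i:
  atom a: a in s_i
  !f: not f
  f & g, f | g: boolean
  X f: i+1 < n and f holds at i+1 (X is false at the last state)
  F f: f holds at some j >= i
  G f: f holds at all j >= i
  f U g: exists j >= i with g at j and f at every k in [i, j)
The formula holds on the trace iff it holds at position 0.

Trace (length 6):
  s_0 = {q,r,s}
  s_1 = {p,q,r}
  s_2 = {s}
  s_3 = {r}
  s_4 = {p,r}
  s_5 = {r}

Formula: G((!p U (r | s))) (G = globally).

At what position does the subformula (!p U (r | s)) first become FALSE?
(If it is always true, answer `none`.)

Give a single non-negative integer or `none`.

s_0={q,r,s}: (!p U (r | s))=True !p=True p=False (r | s)=True r=True s=True
s_1={p,q,r}: (!p U (r | s))=True !p=False p=True (r | s)=True r=True s=False
s_2={s}: (!p U (r | s))=True !p=True p=False (r | s)=True r=False s=True
s_3={r}: (!p U (r | s))=True !p=True p=False (r | s)=True r=True s=False
s_4={p,r}: (!p U (r | s))=True !p=False p=True (r | s)=True r=True s=False
s_5={r}: (!p U (r | s))=True !p=True p=False (r | s)=True r=True s=False
G((!p U (r | s))) holds globally = True
No violation — formula holds at every position.

Answer: none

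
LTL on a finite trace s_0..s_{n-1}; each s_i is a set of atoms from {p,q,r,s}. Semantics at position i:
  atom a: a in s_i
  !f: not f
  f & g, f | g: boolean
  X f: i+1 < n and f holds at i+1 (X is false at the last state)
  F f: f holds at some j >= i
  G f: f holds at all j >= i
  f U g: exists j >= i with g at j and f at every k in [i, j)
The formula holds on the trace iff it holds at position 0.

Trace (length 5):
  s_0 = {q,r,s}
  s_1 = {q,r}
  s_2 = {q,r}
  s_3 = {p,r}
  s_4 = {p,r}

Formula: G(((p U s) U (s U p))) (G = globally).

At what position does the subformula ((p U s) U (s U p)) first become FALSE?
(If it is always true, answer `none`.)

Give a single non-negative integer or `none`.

Answer: 0

Derivation:
s_0={q,r,s}: ((p U s) U (s U p))=False (p U s)=True p=False s=True (s U p)=False
s_1={q,r}: ((p U s) U (s U p))=False (p U s)=False p=False s=False (s U p)=False
s_2={q,r}: ((p U s) U (s U p))=False (p U s)=False p=False s=False (s U p)=False
s_3={p,r}: ((p U s) U (s U p))=True (p U s)=False p=True s=False (s U p)=True
s_4={p,r}: ((p U s) U (s U p))=True (p U s)=False p=True s=False (s U p)=True
G(((p U s) U (s U p))) holds globally = False
First violation at position 0.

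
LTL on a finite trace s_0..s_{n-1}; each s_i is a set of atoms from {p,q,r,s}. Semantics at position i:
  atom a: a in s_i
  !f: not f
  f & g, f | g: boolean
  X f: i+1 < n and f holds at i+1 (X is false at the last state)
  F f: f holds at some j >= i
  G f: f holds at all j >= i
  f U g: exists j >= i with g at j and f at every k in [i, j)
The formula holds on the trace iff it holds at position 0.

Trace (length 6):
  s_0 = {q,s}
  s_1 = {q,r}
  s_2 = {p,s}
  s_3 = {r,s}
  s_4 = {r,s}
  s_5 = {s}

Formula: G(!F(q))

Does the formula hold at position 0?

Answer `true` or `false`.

Answer: false

Derivation:
s_0={q,s}: G(!F(q))=False !F(q)=False F(q)=True q=True
s_1={q,r}: G(!F(q))=False !F(q)=False F(q)=True q=True
s_2={p,s}: G(!F(q))=True !F(q)=True F(q)=False q=False
s_3={r,s}: G(!F(q))=True !F(q)=True F(q)=False q=False
s_4={r,s}: G(!F(q))=True !F(q)=True F(q)=False q=False
s_5={s}: G(!F(q))=True !F(q)=True F(q)=False q=False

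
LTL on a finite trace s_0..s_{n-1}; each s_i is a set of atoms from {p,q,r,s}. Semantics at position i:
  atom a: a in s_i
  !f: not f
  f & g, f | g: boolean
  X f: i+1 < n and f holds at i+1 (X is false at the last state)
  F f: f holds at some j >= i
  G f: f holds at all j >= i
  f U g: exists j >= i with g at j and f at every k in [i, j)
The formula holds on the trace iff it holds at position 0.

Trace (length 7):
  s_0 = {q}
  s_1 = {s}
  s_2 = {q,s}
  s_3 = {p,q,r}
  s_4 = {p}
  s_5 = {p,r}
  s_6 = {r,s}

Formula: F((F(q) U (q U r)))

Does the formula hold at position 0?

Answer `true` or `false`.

s_0={q}: F((F(q) U (q U r)))=True (F(q) U (q U r))=True F(q)=True q=True (q U r)=False r=False
s_1={s}: F((F(q) U (q U r)))=True (F(q) U (q U r))=True F(q)=True q=False (q U r)=False r=False
s_2={q,s}: F((F(q) U (q U r)))=True (F(q) U (q U r))=True F(q)=True q=True (q U r)=True r=False
s_3={p,q,r}: F((F(q) U (q U r)))=True (F(q) U (q U r))=True F(q)=True q=True (q U r)=True r=True
s_4={p}: F((F(q) U (q U r)))=True (F(q) U (q U r))=False F(q)=False q=False (q U r)=False r=False
s_5={p,r}: F((F(q) U (q U r)))=True (F(q) U (q U r))=True F(q)=False q=False (q U r)=True r=True
s_6={r,s}: F((F(q) U (q U r)))=True (F(q) U (q U r))=True F(q)=False q=False (q U r)=True r=True

Answer: true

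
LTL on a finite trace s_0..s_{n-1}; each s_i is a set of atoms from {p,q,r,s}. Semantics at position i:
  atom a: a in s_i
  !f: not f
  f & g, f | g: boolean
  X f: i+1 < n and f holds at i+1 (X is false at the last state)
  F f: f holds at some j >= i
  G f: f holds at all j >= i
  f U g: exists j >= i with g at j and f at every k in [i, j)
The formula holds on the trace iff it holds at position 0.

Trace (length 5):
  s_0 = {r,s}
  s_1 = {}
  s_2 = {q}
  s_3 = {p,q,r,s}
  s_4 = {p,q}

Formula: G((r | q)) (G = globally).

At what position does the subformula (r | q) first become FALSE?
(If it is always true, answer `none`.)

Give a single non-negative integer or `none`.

s_0={r,s}: (r | q)=True r=True q=False
s_1={}: (r | q)=False r=False q=False
s_2={q}: (r | q)=True r=False q=True
s_3={p,q,r,s}: (r | q)=True r=True q=True
s_4={p,q}: (r | q)=True r=False q=True
G((r | q)) holds globally = False
First violation at position 1.

Answer: 1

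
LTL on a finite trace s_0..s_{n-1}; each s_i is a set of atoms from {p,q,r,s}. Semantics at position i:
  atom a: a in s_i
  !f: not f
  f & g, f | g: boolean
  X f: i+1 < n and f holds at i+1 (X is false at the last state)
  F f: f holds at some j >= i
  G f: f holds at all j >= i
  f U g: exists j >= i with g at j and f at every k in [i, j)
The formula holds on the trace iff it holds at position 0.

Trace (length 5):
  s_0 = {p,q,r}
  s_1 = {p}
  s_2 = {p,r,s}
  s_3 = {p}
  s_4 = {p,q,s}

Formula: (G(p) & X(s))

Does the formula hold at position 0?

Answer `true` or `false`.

Answer: false

Derivation:
s_0={p,q,r}: (G(p) & X(s))=False G(p)=True p=True X(s)=False s=False
s_1={p}: (G(p) & X(s))=True G(p)=True p=True X(s)=True s=False
s_2={p,r,s}: (G(p) & X(s))=False G(p)=True p=True X(s)=False s=True
s_3={p}: (G(p) & X(s))=True G(p)=True p=True X(s)=True s=False
s_4={p,q,s}: (G(p) & X(s))=False G(p)=True p=True X(s)=False s=True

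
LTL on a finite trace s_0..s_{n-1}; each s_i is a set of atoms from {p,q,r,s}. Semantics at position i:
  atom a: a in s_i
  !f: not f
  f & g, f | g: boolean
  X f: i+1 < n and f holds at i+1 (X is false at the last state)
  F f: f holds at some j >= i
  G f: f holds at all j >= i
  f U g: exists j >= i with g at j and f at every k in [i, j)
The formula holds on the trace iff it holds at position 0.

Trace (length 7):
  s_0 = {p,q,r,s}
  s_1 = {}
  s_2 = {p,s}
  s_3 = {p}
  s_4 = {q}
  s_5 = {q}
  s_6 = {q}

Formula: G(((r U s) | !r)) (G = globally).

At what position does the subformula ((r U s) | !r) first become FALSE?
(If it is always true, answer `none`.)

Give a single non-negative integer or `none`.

s_0={p,q,r,s}: ((r U s) | !r)=True (r U s)=True r=True s=True !r=False
s_1={}: ((r U s) | !r)=True (r U s)=False r=False s=False !r=True
s_2={p,s}: ((r U s) | !r)=True (r U s)=True r=False s=True !r=True
s_3={p}: ((r U s) | !r)=True (r U s)=False r=False s=False !r=True
s_4={q}: ((r U s) | !r)=True (r U s)=False r=False s=False !r=True
s_5={q}: ((r U s) | !r)=True (r U s)=False r=False s=False !r=True
s_6={q}: ((r U s) | !r)=True (r U s)=False r=False s=False !r=True
G(((r U s) | !r)) holds globally = True
No violation — formula holds at every position.

Answer: none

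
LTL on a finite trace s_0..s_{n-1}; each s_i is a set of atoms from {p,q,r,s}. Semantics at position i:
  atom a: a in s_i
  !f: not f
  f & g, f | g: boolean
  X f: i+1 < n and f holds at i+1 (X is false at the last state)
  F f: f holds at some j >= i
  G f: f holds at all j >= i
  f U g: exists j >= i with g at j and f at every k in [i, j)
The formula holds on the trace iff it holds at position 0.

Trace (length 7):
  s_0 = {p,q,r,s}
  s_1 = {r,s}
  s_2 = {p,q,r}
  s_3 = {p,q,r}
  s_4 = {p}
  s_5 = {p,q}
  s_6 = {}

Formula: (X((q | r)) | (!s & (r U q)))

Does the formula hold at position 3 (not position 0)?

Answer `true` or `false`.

s_0={p,q,r,s}: (X((q | r)) | (!s & (r U q)))=True X((q | r))=True (q | r)=True q=True r=True (!s & (r U q))=False !s=False s=True (r U q)=True
s_1={r,s}: (X((q | r)) | (!s & (r U q)))=True X((q | r))=True (q | r)=True q=False r=True (!s & (r U q))=False !s=False s=True (r U q)=True
s_2={p,q,r}: (X((q | r)) | (!s & (r U q)))=True X((q | r))=True (q | r)=True q=True r=True (!s & (r U q))=True !s=True s=False (r U q)=True
s_3={p,q,r}: (X((q | r)) | (!s & (r U q)))=True X((q | r))=False (q | r)=True q=True r=True (!s & (r U q))=True !s=True s=False (r U q)=True
s_4={p}: (X((q | r)) | (!s & (r U q)))=True X((q | r))=True (q | r)=False q=False r=False (!s & (r U q))=False !s=True s=False (r U q)=False
s_5={p,q}: (X((q | r)) | (!s & (r U q)))=True X((q | r))=False (q | r)=True q=True r=False (!s & (r U q))=True !s=True s=False (r U q)=True
s_6={}: (X((q | r)) | (!s & (r U q)))=False X((q | r))=False (q | r)=False q=False r=False (!s & (r U q))=False !s=True s=False (r U q)=False
Evaluating at position 3: result = True

Answer: true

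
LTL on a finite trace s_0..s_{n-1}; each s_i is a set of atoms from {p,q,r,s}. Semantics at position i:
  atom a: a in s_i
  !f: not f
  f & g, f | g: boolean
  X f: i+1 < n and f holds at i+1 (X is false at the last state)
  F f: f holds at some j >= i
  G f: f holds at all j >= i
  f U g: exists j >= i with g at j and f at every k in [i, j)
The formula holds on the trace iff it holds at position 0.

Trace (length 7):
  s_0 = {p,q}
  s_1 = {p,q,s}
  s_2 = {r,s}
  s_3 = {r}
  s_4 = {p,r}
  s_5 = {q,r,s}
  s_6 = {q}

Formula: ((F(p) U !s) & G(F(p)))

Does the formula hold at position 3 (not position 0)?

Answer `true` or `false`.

s_0={p,q}: ((F(p) U !s) & G(F(p)))=False (F(p) U !s)=True F(p)=True p=True !s=True s=False G(F(p))=False
s_1={p,q,s}: ((F(p) U !s) & G(F(p)))=False (F(p) U !s)=True F(p)=True p=True !s=False s=True G(F(p))=False
s_2={r,s}: ((F(p) U !s) & G(F(p)))=False (F(p) U !s)=True F(p)=True p=False !s=False s=True G(F(p))=False
s_3={r}: ((F(p) U !s) & G(F(p)))=False (F(p) U !s)=True F(p)=True p=False !s=True s=False G(F(p))=False
s_4={p,r}: ((F(p) U !s) & G(F(p)))=False (F(p) U !s)=True F(p)=True p=True !s=True s=False G(F(p))=False
s_5={q,r,s}: ((F(p) U !s) & G(F(p)))=False (F(p) U !s)=False F(p)=False p=False !s=False s=True G(F(p))=False
s_6={q}: ((F(p) U !s) & G(F(p)))=False (F(p) U !s)=True F(p)=False p=False !s=True s=False G(F(p))=False
Evaluating at position 3: result = False

Answer: false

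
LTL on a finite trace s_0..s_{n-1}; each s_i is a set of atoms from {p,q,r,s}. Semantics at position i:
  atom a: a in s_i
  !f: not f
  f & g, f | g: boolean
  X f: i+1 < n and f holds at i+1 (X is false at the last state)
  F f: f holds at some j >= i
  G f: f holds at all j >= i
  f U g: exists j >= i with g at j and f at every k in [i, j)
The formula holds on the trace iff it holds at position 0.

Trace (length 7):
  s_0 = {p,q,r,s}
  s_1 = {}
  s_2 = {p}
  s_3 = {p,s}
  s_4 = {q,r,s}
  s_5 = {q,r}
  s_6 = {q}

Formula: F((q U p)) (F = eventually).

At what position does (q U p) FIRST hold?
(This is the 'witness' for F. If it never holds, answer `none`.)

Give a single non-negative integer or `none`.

s_0={p,q,r,s}: (q U p)=True q=True p=True
s_1={}: (q U p)=False q=False p=False
s_2={p}: (q U p)=True q=False p=True
s_3={p,s}: (q U p)=True q=False p=True
s_4={q,r,s}: (q U p)=False q=True p=False
s_5={q,r}: (q U p)=False q=True p=False
s_6={q}: (q U p)=False q=True p=False
F((q U p)) holds; first witness at position 0.

Answer: 0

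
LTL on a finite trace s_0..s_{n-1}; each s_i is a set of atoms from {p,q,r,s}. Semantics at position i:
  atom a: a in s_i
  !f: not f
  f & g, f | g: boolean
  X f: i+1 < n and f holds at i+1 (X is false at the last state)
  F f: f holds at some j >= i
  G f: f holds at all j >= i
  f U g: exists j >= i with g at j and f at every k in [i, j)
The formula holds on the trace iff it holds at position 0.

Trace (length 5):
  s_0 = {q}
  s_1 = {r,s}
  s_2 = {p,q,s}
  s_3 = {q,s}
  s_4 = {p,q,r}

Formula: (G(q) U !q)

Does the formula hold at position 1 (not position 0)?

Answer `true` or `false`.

s_0={q}: (G(q) U !q)=False G(q)=False q=True !q=False
s_1={r,s}: (G(q) U !q)=True G(q)=False q=False !q=True
s_2={p,q,s}: (G(q) U !q)=False G(q)=True q=True !q=False
s_3={q,s}: (G(q) U !q)=False G(q)=True q=True !q=False
s_4={p,q,r}: (G(q) U !q)=False G(q)=True q=True !q=False
Evaluating at position 1: result = True

Answer: true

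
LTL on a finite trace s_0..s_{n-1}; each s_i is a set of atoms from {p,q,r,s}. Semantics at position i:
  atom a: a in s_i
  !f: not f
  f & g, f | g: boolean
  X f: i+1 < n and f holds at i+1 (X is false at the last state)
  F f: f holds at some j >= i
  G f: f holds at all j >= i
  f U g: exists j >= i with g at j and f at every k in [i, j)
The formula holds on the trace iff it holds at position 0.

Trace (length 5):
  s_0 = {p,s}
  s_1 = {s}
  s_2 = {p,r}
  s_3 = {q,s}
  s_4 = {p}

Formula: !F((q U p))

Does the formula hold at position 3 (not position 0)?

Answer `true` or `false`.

s_0={p,s}: !F((q U p))=False F((q U p))=True (q U p)=True q=False p=True
s_1={s}: !F((q U p))=False F((q U p))=True (q U p)=False q=False p=False
s_2={p,r}: !F((q U p))=False F((q U p))=True (q U p)=True q=False p=True
s_3={q,s}: !F((q U p))=False F((q U p))=True (q U p)=True q=True p=False
s_4={p}: !F((q U p))=False F((q U p))=True (q U p)=True q=False p=True
Evaluating at position 3: result = False

Answer: false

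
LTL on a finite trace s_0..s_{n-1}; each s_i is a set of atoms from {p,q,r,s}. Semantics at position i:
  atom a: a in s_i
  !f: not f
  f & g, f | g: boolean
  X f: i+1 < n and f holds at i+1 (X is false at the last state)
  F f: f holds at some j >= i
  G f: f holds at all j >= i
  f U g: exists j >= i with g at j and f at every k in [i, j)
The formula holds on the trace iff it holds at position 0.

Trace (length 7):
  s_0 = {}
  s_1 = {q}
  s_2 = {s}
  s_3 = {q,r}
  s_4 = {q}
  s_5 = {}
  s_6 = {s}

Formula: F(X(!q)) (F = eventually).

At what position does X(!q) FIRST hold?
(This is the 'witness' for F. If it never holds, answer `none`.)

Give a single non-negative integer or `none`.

s_0={}: X(!q)=False !q=True q=False
s_1={q}: X(!q)=True !q=False q=True
s_2={s}: X(!q)=False !q=True q=False
s_3={q,r}: X(!q)=False !q=False q=True
s_4={q}: X(!q)=True !q=False q=True
s_5={}: X(!q)=True !q=True q=False
s_6={s}: X(!q)=False !q=True q=False
F(X(!q)) holds; first witness at position 1.

Answer: 1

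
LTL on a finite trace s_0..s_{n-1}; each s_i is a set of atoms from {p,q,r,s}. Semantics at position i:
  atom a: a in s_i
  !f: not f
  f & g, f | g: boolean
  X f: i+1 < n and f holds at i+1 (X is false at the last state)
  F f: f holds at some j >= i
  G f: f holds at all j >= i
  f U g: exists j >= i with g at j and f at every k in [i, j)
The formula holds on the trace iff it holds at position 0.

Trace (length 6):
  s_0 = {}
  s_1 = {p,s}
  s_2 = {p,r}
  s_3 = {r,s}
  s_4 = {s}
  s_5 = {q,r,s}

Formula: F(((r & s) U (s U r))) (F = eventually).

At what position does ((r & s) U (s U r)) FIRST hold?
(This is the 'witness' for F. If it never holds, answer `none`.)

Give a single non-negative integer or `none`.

s_0={}: ((r & s) U (s U r))=False (r & s)=False r=False s=False (s U r)=False
s_1={p,s}: ((r & s) U (s U r))=True (r & s)=False r=False s=True (s U r)=True
s_2={p,r}: ((r & s) U (s U r))=True (r & s)=False r=True s=False (s U r)=True
s_3={r,s}: ((r & s) U (s U r))=True (r & s)=True r=True s=True (s U r)=True
s_4={s}: ((r & s) U (s U r))=True (r & s)=False r=False s=True (s U r)=True
s_5={q,r,s}: ((r & s) U (s U r))=True (r & s)=True r=True s=True (s U r)=True
F(((r & s) U (s U r))) holds; first witness at position 1.

Answer: 1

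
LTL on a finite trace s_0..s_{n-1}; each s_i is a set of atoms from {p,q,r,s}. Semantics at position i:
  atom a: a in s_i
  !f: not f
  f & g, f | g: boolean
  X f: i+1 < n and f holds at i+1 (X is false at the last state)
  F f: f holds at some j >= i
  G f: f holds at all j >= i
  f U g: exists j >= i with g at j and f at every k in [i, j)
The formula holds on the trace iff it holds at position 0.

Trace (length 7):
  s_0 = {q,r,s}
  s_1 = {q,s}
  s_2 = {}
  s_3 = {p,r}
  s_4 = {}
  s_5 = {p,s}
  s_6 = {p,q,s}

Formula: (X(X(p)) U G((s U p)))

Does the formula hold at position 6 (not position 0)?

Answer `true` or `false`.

Answer: true

Derivation:
s_0={q,r,s}: (X(X(p)) U G((s U p)))=False X(X(p))=False X(p)=False p=False G((s U p))=False (s U p)=False s=True
s_1={q,s}: (X(X(p)) U G((s U p)))=False X(X(p))=True X(p)=False p=False G((s U p))=False (s U p)=False s=True
s_2={}: (X(X(p)) U G((s U p)))=False X(X(p))=False X(p)=True p=False G((s U p))=False (s U p)=False s=False
s_3={p,r}: (X(X(p)) U G((s U p)))=True X(X(p))=True X(p)=False p=True G((s U p))=False (s U p)=True s=False
s_4={}: (X(X(p)) U G((s U p)))=True X(X(p))=True X(p)=True p=False G((s U p))=False (s U p)=False s=False
s_5={p,s}: (X(X(p)) U G((s U p)))=True X(X(p))=False X(p)=True p=True G((s U p))=True (s U p)=True s=True
s_6={p,q,s}: (X(X(p)) U G((s U p)))=True X(X(p))=False X(p)=False p=True G((s U p))=True (s U p)=True s=True
Evaluating at position 6: result = True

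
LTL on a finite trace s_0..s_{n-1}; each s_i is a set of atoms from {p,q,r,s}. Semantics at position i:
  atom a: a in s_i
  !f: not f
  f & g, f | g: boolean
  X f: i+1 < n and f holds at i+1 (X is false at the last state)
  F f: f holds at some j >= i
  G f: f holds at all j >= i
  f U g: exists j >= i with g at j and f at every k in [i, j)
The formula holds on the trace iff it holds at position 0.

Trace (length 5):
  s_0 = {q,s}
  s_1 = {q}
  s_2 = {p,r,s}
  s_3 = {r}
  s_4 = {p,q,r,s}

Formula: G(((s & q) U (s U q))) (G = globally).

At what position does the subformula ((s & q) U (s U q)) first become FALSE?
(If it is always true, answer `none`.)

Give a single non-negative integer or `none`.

s_0={q,s}: ((s & q) U (s U q))=True (s & q)=True s=True q=True (s U q)=True
s_1={q}: ((s & q) U (s U q))=True (s & q)=False s=False q=True (s U q)=True
s_2={p,r,s}: ((s & q) U (s U q))=False (s & q)=False s=True q=False (s U q)=False
s_3={r}: ((s & q) U (s U q))=False (s & q)=False s=False q=False (s U q)=False
s_4={p,q,r,s}: ((s & q) U (s U q))=True (s & q)=True s=True q=True (s U q)=True
G(((s & q) U (s U q))) holds globally = False
First violation at position 2.

Answer: 2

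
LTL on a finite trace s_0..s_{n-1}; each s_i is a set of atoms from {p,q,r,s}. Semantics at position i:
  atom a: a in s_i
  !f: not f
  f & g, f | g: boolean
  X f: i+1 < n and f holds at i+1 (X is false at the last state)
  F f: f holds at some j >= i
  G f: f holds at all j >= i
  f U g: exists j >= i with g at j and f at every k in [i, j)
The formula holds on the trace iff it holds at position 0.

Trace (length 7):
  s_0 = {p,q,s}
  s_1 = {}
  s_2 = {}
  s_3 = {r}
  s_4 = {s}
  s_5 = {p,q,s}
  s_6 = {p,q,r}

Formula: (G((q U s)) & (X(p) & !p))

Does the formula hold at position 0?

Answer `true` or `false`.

s_0={p,q,s}: (G((q U s)) & (X(p) & !p))=False G((q U s))=False (q U s)=True q=True s=True (X(p) & !p)=False X(p)=False p=True !p=False
s_1={}: (G((q U s)) & (X(p) & !p))=False G((q U s))=False (q U s)=False q=False s=False (X(p) & !p)=False X(p)=False p=False !p=True
s_2={}: (G((q U s)) & (X(p) & !p))=False G((q U s))=False (q U s)=False q=False s=False (X(p) & !p)=False X(p)=False p=False !p=True
s_3={r}: (G((q U s)) & (X(p) & !p))=False G((q U s))=False (q U s)=False q=False s=False (X(p) & !p)=False X(p)=False p=False !p=True
s_4={s}: (G((q U s)) & (X(p) & !p))=False G((q U s))=False (q U s)=True q=False s=True (X(p) & !p)=True X(p)=True p=False !p=True
s_5={p,q,s}: (G((q U s)) & (X(p) & !p))=False G((q U s))=False (q U s)=True q=True s=True (X(p) & !p)=False X(p)=True p=True !p=False
s_6={p,q,r}: (G((q U s)) & (X(p) & !p))=False G((q U s))=False (q U s)=False q=True s=False (X(p) & !p)=False X(p)=False p=True !p=False

Answer: false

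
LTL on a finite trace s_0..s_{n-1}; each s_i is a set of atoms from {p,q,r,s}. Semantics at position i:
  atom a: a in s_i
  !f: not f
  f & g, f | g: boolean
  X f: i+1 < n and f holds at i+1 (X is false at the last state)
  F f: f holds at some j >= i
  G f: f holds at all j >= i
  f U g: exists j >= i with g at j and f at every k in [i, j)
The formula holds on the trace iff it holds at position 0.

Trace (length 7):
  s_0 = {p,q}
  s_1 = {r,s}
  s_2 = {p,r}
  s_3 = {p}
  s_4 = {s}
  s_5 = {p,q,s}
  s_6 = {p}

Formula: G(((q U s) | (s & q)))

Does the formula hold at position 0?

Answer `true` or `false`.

Answer: false

Derivation:
s_0={p,q}: G(((q U s) | (s & q)))=False ((q U s) | (s & q))=True (q U s)=True q=True s=False (s & q)=False
s_1={r,s}: G(((q U s) | (s & q)))=False ((q U s) | (s & q))=True (q U s)=True q=False s=True (s & q)=False
s_2={p,r}: G(((q U s) | (s & q)))=False ((q U s) | (s & q))=False (q U s)=False q=False s=False (s & q)=False
s_3={p}: G(((q U s) | (s & q)))=False ((q U s) | (s & q))=False (q U s)=False q=False s=False (s & q)=False
s_4={s}: G(((q U s) | (s & q)))=False ((q U s) | (s & q))=True (q U s)=True q=False s=True (s & q)=False
s_5={p,q,s}: G(((q U s) | (s & q)))=False ((q U s) | (s & q))=True (q U s)=True q=True s=True (s & q)=True
s_6={p}: G(((q U s) | (s & q)))=False ((q U s) | (s & q))=False (q U s)=False q=False s=False (s & q)=False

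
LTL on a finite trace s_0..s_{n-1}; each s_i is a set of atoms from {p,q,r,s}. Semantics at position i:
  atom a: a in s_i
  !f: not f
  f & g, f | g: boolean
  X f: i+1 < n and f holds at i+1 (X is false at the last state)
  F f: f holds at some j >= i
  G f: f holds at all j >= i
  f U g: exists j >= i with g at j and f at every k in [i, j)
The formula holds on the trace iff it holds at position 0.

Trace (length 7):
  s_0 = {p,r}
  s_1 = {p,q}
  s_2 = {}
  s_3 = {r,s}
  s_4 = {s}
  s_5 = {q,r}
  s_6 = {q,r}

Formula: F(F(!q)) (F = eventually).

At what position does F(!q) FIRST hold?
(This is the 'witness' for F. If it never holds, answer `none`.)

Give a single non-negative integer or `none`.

Answer: 0

Derivation:
s_0={p,r}: F(!q)=True !q=True q=False
s_1={p,q}: F(!q)=True !q=False q=True
s_2={}: F(!q)=True !q=True q=False
s_3={r,s}: F(!q)=True !q=True q=False
s_4={s}: F(!q)=True !q=True q=False
s_5={q,r}: F(!q)=False !q=False q=True
s_6={q,r}: F(!q)=False !q=False q=True
F(F(!q)) holds; first witness at position 0.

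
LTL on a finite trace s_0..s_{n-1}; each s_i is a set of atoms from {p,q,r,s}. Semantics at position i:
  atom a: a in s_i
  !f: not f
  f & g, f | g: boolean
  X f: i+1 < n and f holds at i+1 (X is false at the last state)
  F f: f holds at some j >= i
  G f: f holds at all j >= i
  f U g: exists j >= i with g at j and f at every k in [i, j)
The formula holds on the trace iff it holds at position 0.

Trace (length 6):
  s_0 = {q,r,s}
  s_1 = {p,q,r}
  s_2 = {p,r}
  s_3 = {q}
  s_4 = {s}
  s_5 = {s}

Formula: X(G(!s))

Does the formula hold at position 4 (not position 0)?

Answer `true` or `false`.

Answer: false

Derivation:
s_0={q,r,s}: X(G(!s))=False G(!s)=False !s=False s=True
s_1={p,q,r}: X(G(!s))=False G(!s)=False !s=True s=False
s_2={p,r}: X(G(!s))=False G(!s)=False !s=True s=False
s_3={q}: X(G(!s))=False G(!s)=False !s=True s=False
s_4={s}: X(G(!s))=False G(!s)=False !s=False s=True
s_5={s}: X(G(!s))=False G(!s)=False !s=False s=True
Evaluating at position 4: result = False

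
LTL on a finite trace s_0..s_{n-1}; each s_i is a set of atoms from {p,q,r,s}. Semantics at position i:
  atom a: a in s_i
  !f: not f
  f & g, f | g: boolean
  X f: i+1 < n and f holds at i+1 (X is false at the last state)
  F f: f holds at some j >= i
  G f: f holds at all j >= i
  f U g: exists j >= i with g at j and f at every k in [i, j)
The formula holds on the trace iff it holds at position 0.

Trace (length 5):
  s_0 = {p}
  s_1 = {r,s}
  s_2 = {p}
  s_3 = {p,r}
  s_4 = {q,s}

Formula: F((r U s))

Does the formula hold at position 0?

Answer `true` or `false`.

Answer: true

Derivation:
s_0={p}: F((r U s))=True (r U s)=False r=False s=False
s_1={r,s}: F((r U s))=True (r U s)=True r=True s=True
s_2={p}: F((r U s))=True (r U s)=False r=False s=False
s_3={p,r}: F((r U s))=True (r U s)=True r=True s=False
s_4={q,s}: F((r U s))=True (r U s)=True r=False s=True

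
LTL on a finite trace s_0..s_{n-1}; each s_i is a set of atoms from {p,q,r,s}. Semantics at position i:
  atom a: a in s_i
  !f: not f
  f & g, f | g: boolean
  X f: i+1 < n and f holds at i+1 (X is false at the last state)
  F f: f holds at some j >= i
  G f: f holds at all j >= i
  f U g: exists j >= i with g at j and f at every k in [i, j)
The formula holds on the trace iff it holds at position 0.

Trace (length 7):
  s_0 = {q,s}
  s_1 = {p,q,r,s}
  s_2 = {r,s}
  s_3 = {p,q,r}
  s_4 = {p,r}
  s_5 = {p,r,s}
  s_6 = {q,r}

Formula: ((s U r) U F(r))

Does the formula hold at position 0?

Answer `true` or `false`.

Answer: true

Derivation:
s_0={q,s}: ((s U r) U F(r))=True (s U r)=True s=True r=False F(r)=True
s_1={p,q,r,s}: ((s U r) U F(r))=True (s U r)=True s=True r=True F(r)=True
s_2={r,s}: ((s U r) U F(r))=True (s U r)=True s=True r=True F(r)=True
s_3={p,q,r}: ((s U r) U F(r))=True (s U r)=True s=False r=True F(r)=True
s_4={p,r}: ((s U r) U F(r))=True (s U r)=True s=False r=True F(r)=True
s_5={p,r,s}: ((s U r) U F(r))=True (s U r)=True s=True r=True F(r)=True
s_6={q,r}: ((s U r) U F(r))=True (s U r)=True s=False r=True F(r)=True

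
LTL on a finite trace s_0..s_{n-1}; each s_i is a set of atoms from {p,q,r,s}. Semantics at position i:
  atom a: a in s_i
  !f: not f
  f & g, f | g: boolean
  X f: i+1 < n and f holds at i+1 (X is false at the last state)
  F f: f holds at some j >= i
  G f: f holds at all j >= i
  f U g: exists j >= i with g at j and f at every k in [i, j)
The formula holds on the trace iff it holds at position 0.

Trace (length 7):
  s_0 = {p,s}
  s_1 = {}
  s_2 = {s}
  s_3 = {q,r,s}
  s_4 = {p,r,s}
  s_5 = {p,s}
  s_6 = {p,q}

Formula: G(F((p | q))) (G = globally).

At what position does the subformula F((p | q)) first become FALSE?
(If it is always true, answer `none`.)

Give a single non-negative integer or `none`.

Answer: none

Derivation:
s_0={p,s}: F((p | q))=True (p | q)=True p=True q=False
s_1={}: F((p | q))=True (p | q)=False p=False q=False
s_2={s}: F((p | q))=True (p | q)=False p=False q=False
s_3={q,r,s}: F((p | q))=True (p | q)=True p=False q=True
s_4={p,r,s}: F((p | q))=True (p | q)=True p=True q=False
s_5={p,s}: F((p | q))=True (p | q)=True p=True q=False
s_6={p,q}: F((p | q))=True (p | q)=True p=True q=True
G(F((p | q))) holds globally = True
No violation — formula holds at every position.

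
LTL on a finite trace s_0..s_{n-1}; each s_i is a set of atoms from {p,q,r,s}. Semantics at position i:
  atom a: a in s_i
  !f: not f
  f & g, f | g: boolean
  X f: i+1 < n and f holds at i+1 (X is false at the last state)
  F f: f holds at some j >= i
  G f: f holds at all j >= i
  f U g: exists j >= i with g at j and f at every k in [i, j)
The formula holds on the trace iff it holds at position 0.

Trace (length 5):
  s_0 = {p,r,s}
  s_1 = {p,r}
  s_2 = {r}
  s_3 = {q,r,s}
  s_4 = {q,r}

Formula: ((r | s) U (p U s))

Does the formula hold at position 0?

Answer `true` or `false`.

s_0={p,r,s}: ((r | s) U (p U s))=True (r | s)=True r=True s=True (p U s)=True p=True
s_1={p,r}: ((r | s) U (p U s))=True (r | s)=True r=True s=False (p U s)=False p=True
s_2={r}: ((r | s) U (p U s))=True (r | s)=True r=True s=False (p U s)=False p=False
s_3={q,r,s}: ((r | s) U (p U s))=True (r | s)=True r=True s=True (p U s)=True p=False
s_4={q,r}: ((r | s) U (p U s))=False (r | s)=True r=True s=False (p U s)=False p=False

Answer: true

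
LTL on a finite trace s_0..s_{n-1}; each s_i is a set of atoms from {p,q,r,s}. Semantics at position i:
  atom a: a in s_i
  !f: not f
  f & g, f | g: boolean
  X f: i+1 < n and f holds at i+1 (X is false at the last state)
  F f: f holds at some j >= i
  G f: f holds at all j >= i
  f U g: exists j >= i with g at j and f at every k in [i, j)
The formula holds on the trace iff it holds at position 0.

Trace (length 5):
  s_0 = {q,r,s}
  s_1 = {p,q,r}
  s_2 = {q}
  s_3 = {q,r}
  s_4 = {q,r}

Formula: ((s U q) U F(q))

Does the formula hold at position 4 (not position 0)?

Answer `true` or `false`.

s_0={q,r,s}: ((s U q) U F(q))=True (s U q)=True s=True q=True F(q)=True
s_1={p,q,r}: ((s U q) U F(q))=True (s U q)=True s=False q=True F(q)=True
s_2={q}: ((s U q) U F(q))=True (s U q)=True s=False q=True F(q)=True
s_3={q,r}: ((s U q) U F(q))=True (s U q)=True s=False q=True F(q)=True
s_4={q,r}: ((s U q) U F(q))=True (s U q)=True s=False q=True F(q)=True
Evaluating at position 4: result = True

Answer: true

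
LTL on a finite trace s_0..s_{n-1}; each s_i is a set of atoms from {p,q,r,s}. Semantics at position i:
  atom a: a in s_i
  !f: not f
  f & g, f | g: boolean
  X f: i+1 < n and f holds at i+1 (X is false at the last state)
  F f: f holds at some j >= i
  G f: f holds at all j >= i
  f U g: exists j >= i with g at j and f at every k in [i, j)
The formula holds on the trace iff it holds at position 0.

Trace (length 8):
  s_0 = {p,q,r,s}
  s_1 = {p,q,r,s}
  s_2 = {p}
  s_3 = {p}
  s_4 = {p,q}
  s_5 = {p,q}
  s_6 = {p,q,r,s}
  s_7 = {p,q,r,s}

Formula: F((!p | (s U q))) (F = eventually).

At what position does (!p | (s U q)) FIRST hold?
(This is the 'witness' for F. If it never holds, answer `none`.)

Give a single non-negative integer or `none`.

Answer: 0

Derivation:
s_0={p,q,r,s}: (!p | (s U q))=True !p=False p=True (s U q)=True s=True q=True
s_1={p,q,r,s}: (!p | (s U q))=True !p=False p=True (s U q)=True s=True q=True
s_2={p}: (!p | (s U q))=False !p=False p=True (s U q)=False s=False q=False
s_3={p}: (!p | (s U q))=False !p=False p=True (s U q)=False s=False q=False
s_4={p,q}: (!p | (s U q))=True !p=False p=True (s U q)=True s=False q=True
s_5={p,q}: (!p | (s U q))=True !p=False p=True (s U q)=True s=False q=True
s_6={p,q,r,s}: (!p | (s U q))=True !p=False p=True (s U q)=True s=True q=True
s_7={p,q,r,s}: (!p | (s U q))=True !p=False p=True (s U q)=True s=True q=True
F((!p | (s U q))) holds; first witness at position 0.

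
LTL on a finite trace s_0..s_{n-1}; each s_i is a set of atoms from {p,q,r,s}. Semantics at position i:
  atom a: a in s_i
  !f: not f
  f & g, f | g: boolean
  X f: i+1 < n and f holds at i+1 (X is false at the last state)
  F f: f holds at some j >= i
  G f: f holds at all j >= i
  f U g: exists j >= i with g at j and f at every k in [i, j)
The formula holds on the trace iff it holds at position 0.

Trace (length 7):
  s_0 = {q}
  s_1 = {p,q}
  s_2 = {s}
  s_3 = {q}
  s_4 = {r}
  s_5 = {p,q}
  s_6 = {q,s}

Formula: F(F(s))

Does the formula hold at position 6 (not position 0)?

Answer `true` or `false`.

Answer: true

Derivation:
s_0={q}: F(F(s))=True F(s)=True s=False
s_1={p,q}: F(F(s))=True F(s)=True s=False
s_2={s}: F(F(s))=True F(s)=True s=True
s_3={q}: F(F(s))=True F(s)=True s=False
s_4={r}: F(F(s))=True F(s)=True s=False
s_5={p,q}: F(F(s))=True F(s)=True s=False
s_6={q,s}: F(F(s))=True F(s)=True s=True
Evaluating at position 6: result = True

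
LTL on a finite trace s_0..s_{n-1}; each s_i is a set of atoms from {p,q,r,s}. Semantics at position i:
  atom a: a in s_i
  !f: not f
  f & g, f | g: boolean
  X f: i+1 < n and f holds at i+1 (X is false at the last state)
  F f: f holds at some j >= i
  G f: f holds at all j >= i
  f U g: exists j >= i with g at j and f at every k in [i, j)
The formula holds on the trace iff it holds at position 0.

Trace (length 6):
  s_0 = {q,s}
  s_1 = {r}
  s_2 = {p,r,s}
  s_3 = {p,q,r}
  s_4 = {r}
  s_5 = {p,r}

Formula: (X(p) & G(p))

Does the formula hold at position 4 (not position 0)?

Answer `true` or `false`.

s_0={q,s}: (X(p) & G(p))=False X(p)=False p=False G(p)=False
s_1={r}: (X(p) & G(p))=False X(p)=True p=False G(p)=False
s_2={p,r,s}: (X(p) & G(p))=False X(p)=True p=True G(p)=False
s_3={p,q,r}: (X(p) & G(p))=False X(p)=False p=True G(p)=False
s_4={r}: (X(p) & G(p))=False X(p)=True p=False G(p)=False
s_5={p,r}: (X(p) & G(p))=False X(p)=False p=True G(p)=True
Evaluating at position 4: result = False

Answer: false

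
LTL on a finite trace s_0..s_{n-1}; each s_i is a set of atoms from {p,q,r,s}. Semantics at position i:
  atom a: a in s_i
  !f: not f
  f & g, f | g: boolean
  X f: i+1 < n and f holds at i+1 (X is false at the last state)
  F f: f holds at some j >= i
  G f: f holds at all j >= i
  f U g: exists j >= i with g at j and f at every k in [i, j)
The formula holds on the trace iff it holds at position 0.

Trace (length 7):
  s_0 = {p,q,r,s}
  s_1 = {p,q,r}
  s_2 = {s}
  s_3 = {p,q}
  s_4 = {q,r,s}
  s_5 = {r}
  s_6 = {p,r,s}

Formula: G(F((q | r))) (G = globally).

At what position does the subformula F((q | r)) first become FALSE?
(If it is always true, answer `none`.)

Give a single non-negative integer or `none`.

s_0={p,q,r,s}: F((q | r))=True (q | r)=True q=True r=True
s_1={p,q,r}: F((q | r))=True (q | r)=True q=True r=True
s_2={s}: F((q | r))=True (q | r)=False q=False r=False
s_3={p,q}: F((q | r))=True (q | r)=True q=True r=False
s_4={q,r,s}: F((q | r))=True (q | r)=True q=True r=True
s_5={r}: F((q | r))=True (q | r)=True q=False r=True
s_6={p,r,s}: F((q | r))=True (q | r)=True q=False r=True
G(F((q | r))) holds globally = True
No violation — formula holds at every position.

Answer: none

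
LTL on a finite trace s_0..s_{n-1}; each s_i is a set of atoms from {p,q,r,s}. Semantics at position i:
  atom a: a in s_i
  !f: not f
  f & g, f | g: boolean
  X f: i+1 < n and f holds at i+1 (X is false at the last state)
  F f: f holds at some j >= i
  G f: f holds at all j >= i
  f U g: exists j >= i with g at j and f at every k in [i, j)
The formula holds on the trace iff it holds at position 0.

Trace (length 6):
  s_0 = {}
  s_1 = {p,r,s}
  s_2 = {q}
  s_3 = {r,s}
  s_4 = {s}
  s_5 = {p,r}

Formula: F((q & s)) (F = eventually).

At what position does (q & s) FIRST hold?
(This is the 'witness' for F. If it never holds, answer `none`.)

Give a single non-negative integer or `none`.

Answer: none

Derivation:
s_0={}: (q & s)=False q=False s=False
s_1={p,r,s}: (q & s)=False q=False s=True
s_2={q}: (q & s)=False q=True s=False
s_3={r,s}: (q & s)=False q=False s=True
s_4={s}: (q & s)=False q=False s=True
s_5={p,r}: (q & s)=False q=False s=False
F((q & s)) does not hold (no witness exists).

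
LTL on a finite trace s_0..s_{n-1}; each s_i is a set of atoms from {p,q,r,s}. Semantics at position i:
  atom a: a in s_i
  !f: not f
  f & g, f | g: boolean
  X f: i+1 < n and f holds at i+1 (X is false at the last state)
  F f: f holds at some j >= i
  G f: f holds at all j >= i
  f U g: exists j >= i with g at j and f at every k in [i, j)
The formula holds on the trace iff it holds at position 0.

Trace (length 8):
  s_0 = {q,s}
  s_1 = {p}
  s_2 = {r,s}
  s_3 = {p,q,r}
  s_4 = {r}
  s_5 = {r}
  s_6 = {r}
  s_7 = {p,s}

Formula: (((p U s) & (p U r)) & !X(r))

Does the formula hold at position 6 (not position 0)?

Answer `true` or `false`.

Answer: false

Derivation:
s_0={q,s}: (((p U s) & (p U r)) & !X(r))=False ((p U s) & (p U r))=False (p U s)=True p=False s=True (p U r)=False r=False !X(r)=True X(r)=False
s_1={p}: (((p U s) & (p U r)) & !X(r))=False ((p U s) & (p U r))=True (p U s)=True p=True s=False (p U r)=True r=False !X(r)=False X(r)=True
s_2={r,s}: (((p U s) & (p U r)) & !X(r))=False ((p U s) & (p U r))=True (p U s)=True p=False s=True (p U r)=True r=True !X(r)=False X(r)=True
s_3={p,q,r}: (((p U s) & (p U r)) & !X(r))=False ((p U s) & (p U r))=False (p U s)=False p=True s=False (p U r)=True r=True !X(r)=False X(r)=True
s_4={r}: (((p U s) & (p U r)) & !X(r))=False ((p U s) & (p U r))=False (p U s)=False p=False s=False (p U r)=True r=True !X(r)=False X(r)=True
s_5={r}: (((p U s) & (p U r)) & !X(r))=False ((p U s) & (p U r))=False (p U s)=False p=False s=False (p U r)=True r=True !X(r)=False X(r)=True
s_6={r}: (((p U s) & (p U r)) & !X(r))=False ((p U s) & (p U r))=False (p U s)=False p=False s=False (p U r)=True r=True !X(r)=True X(r)=False
s_7={p,s}: (((p U s) & (p U r)) & !X(r))=False ((p U s) & (p U r))=False (p U s)=True p=True s=True (p U r)=False r=False !X(r)=True X(r)=False
Evaluating at position 6: result = False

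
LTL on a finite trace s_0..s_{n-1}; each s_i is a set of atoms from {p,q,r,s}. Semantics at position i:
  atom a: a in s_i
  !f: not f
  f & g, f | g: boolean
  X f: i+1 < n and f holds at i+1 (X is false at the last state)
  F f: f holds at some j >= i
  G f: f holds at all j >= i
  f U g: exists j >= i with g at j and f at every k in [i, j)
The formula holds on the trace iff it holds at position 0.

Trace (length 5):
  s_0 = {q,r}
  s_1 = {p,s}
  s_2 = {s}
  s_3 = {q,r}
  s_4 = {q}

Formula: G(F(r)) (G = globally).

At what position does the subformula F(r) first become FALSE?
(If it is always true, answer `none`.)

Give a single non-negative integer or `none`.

s_0={q,r}: F(r)=True r=True
s_1={p,s}: F(r)=True r=False
s_2={s}: F(r)=True r=False
s_3={q,r}: F(r)=True r=True
s_4={q}: F(r)=False r=False
G(F(r)) holds globally = False
First violation at position 4.

Answer: 4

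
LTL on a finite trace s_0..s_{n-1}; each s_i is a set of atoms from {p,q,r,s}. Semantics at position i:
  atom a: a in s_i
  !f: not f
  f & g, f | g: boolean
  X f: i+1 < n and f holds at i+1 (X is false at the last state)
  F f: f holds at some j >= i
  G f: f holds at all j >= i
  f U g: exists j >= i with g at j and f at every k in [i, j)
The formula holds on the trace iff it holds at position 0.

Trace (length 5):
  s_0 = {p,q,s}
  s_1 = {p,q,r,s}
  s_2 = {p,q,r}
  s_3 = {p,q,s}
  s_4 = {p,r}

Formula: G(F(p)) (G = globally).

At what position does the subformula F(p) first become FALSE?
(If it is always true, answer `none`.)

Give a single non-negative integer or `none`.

s_0={p,q,s}: F(p)=True p=True
s_1={p,q,r,s}: F(p)=True p=True
s_2={p,q,r}: F(p)=True p=True
s_3={p,q,s}: F(p)=True p=True
s_4={p,r}: F(p)=True p=True
G(F(p)) holds globally = True
No violation — formula holds at every position.

Answer: none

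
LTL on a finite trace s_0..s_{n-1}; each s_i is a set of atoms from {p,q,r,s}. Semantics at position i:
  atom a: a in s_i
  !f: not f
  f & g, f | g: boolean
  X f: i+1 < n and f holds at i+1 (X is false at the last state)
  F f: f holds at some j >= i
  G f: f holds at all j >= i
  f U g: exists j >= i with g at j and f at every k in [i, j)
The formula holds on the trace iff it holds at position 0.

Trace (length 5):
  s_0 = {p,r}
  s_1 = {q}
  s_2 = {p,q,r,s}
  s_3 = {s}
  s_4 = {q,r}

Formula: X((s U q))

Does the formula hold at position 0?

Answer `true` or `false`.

s_0={p,r}: X((s U q))=True (s U q)=False s=False q=False
s_1={q}: X((s U q))=True (s U q)=True s=False q=True
s_2={p,q,r,s}: X((s U q))=True (s U q)=True s=True q=True
s_3={s}: X((s U q))=True (s U q)=True s=True q=False
s_4={q,r}: X((s U q))=False (s U q)=True s=False q=True

Answer: true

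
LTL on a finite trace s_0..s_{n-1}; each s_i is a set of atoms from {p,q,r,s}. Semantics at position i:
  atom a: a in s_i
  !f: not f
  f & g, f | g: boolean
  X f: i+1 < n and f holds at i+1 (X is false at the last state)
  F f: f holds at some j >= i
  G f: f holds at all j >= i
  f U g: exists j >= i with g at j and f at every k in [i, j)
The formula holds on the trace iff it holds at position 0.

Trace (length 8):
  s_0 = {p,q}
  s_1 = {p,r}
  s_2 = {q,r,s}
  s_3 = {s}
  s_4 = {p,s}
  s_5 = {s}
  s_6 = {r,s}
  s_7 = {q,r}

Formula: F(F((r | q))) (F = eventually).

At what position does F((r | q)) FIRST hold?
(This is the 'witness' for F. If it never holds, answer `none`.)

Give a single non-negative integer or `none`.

Answer: 0

Derivation:
s_0={p,q}: F((r | q))=True (r | q)=True r=False q=True
s_1={p,r}: F((r | q))=True (r | q)=True r=True q=False
s_2={q,r,s}: F((r | q))=True (r | q)=True r=True q=True
s_3={s}: F((r | q))=True (r | q)=False r=False q=False
s_4={p,s}: F((r | q))=True (r | q)=False r=False q=False
s_5={s}: F((r | q))=True (r | q)=False r=False q=False
s_6={r,s}: F((r | q))=True (r | q)=True r=True q=False
s_7={q,r}: F((r | q))=True (r | q)=True r=True q=True
F(F((r | q))) holds; first witness at position 0.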